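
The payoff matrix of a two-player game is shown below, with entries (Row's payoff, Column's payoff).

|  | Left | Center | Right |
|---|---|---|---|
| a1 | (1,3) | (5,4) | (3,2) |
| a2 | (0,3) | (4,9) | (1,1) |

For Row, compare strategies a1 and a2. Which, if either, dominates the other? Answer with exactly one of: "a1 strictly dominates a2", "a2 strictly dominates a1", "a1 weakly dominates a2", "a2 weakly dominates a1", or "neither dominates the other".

a1 strictly dominates a2

a1's payoffs vs a2's, by Column's action — Left: 1>0, Center: 5>4, Right: 3>1.
a1 gives a strictly higher payoff against each opponent action, so a1 strictly dominates a2.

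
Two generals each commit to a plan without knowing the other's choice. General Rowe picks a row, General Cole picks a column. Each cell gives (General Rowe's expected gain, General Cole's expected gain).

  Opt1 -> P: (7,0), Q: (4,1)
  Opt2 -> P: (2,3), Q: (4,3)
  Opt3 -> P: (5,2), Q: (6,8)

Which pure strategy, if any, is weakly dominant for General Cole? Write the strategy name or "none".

Q vs P: Opt1: 1>0, Opt2: 3=3, Opt3: 8>2.
Q is at least as good as every other strategy against every opponent action, so it is weakly dominant.

Q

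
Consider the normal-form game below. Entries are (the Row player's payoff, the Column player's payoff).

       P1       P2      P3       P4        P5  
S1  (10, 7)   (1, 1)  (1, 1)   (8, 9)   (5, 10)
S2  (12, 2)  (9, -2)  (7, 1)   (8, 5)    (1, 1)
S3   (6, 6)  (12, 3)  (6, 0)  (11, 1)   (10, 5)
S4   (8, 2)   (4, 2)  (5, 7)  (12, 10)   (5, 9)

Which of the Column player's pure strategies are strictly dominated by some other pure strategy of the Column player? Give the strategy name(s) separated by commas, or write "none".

P2, P3

P1 is not dominated — it holds its own against P2 at S1 (7>1); P3 at S1 (7>1); P4 at S3 (6>1); P5 at S2 (2>1).
P2 is strictly dominated by P5 (S1: 10>1, S2: 1>-2, S3: 5>3, S4: 9>2).
P3: dominated, since P4 does at least as well everywhere (S1: 9>1, S2: 5>1, S3: 1>0, S4: 10>7).
P4: no other strategy beats it everywhere (P1 at S1 (9>7); P2 at S1 (9>1); P3 at S1 (9>1); P5 at S2 (5>1)).
Nothing dominates P5: P1 at S1 (10>7); P2 at S1 (10>1); P3 at S1 (10>1); P4 at S1 (10>9).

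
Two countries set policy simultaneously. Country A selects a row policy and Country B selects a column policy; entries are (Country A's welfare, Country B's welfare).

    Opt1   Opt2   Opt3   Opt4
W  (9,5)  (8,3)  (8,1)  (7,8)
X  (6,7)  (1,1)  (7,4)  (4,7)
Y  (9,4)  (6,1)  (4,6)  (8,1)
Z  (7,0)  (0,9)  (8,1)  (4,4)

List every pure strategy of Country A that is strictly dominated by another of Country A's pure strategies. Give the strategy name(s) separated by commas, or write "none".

X

W is not dominated — it holds its own against X at Opt1 (9>6); Y at Opt1 (9=9); Z at Opt1 (9>7).
X: dominated, since W does at least as well everywhere (Opt1: 9>6, Opt2: 8>1, Opt3: 8>7, Opt4: 7>4).
Y: no other strategy beats it everywhere (W at Opt1 (9=9); X at Opt1 (9>6); Z at Opt1 (9>7)).
Z: no other strategy beats it everywhere (W at Opt3 (8=8); X at Opt1 (7>6); Y at Opt3 (8>4)).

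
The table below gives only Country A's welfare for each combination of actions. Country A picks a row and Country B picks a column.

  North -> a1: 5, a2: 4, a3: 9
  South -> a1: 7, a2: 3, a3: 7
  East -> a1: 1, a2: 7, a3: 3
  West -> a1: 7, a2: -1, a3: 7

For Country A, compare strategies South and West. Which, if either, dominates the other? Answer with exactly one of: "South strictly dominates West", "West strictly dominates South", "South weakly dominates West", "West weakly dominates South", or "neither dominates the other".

South's payoffs vs West's, by Country B's action — a1: 7=7, a2: 3>-1, a3: 7=7.
South is at least as good everywhere and strictly better somewhere (tied only at a1, a3), so South weakly but not strictly dominates West.

South weakly dominates West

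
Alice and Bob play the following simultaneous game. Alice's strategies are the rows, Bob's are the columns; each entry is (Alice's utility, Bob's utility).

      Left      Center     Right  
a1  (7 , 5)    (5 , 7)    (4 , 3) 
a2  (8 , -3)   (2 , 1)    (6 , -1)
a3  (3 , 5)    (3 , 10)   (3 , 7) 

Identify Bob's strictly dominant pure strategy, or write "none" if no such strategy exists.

Center

Center vs Left: a1: 7>5, a2: 1>-3, a3: 10>5.
Center vs Right: a1: 7>3, a2: 1>-1, a3: 10>7.
Center strictly beats every other strategy against every opponent action, so it is strictly dominant.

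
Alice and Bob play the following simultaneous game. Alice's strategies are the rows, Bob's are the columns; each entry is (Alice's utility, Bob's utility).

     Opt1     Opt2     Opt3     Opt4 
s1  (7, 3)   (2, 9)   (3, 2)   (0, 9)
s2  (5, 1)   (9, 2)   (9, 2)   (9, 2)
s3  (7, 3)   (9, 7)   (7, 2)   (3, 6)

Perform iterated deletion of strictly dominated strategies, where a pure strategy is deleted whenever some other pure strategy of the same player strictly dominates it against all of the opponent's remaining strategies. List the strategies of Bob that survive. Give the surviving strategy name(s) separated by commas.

Opt2, Opt3, Opt4

Bob's strategy Opt1 is strictly dominated by Opt2 (s1: 9>3, s2: 2>1, s3: 7>3) and is removed.
For Alice, s2 strictly dominates s1 on the remaining columns (Opt2: 9>2, Opt3: 9>3, Opt4: 9>0); eliminate s1.
Among the remaining strategies, none is strictly dominated by another pure strategy of the same player, so the elimination stops.
Surviving strategies — Alice: {s2, s3}; Bob: {Opt2, Opt3, Opt4}.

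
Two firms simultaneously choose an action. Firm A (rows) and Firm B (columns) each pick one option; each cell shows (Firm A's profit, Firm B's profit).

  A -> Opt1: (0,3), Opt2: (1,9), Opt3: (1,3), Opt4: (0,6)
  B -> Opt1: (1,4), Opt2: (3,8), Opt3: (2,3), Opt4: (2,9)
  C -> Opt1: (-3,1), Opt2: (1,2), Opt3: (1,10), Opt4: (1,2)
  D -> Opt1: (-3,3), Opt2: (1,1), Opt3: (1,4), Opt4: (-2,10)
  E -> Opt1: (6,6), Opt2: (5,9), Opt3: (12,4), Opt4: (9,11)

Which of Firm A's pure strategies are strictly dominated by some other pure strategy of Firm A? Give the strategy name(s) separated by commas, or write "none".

A, B, C, D

B strictly dominates A — Opt1: 1>0, Opt2: 3>1, Opt3: 2>1, Opt4: 2>0.
E strictly dominates B — Opt1: 6>1, Opt2: 5>3, Opt3: 12>2, Opt4: 9>2.
C: dominated, since B does at least as well everywhere (Opt1: 1>-3, Opt2: 3>1, Opt3: 2>1, Opt4: 2>1).
B strictly dominates D — Opt1: 1>-3, Opt2: 3>1, Opt3: 2>1, Opt4: 2>-2.
E: no other strategy beats it everywhere (A at Opt1 (6>0); B at Opt1 (6>1); C at Opt1 (6>-3); D at Opt1 (6>-3)).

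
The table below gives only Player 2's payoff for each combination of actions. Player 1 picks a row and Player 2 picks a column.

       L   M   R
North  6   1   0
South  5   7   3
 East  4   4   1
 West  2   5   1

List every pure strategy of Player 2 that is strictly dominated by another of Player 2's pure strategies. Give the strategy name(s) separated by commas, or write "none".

Nothing dominates L: M at North (6>1); R at North (6>0).
Nothing dominates M: L at South (7>5); R at North (1>0).
R: dominated, since L does at least as well everywhere (North: 6>0, South: 5>3, East: 4>1, West: 2>1).

R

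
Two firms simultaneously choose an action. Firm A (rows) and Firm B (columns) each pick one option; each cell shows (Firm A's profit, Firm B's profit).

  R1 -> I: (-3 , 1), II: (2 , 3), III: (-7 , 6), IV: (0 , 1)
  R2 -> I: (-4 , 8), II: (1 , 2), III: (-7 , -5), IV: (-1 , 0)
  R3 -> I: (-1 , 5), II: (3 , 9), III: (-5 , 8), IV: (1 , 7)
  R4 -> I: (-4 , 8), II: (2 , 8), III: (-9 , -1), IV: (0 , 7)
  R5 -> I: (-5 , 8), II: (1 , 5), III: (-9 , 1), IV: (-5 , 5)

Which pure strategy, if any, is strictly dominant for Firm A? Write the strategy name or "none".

R3

R3 vs R1: I: -1>-3, II: 3>2, III: -5>-7, IV: 1>0.
R3 vs R2: I: -1>-4, II: 3>1, III: -5>-7, IV: 1>-1.
R3 vs R4: I: -1>-4, II: 3>2, III: -5>-9, IV: 1>0.
R3 vs R5: I: -1>-5, II: 3>1, III: -5>-9, IV: 1>-5.
R3 strictly beats every other strategy against every opponent action, so it is strictly dominant.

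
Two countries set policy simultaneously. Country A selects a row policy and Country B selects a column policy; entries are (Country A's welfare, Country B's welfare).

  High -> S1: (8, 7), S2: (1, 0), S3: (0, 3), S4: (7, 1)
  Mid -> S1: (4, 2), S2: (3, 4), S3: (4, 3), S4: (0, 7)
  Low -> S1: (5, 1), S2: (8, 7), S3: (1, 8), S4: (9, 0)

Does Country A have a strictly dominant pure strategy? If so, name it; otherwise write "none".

High fails to dominate Mid at S2 (1<3).
Mid fails to dominate High at S1 (4<8).
Low fails to dominate High at S1 (5<8).
No single strategy dominates all the others.

none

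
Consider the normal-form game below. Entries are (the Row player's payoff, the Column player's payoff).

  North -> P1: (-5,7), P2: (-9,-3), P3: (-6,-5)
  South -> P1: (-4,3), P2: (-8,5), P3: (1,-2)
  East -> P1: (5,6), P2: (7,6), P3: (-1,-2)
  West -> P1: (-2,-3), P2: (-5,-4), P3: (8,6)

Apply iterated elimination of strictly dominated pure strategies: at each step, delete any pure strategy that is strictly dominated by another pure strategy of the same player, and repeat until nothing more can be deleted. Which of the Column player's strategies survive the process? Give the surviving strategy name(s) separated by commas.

Row North is eliminated: South beats it against every remaining column (P1: -4>-5, P2: -8>-9, P3: 1>-6).
The Row player's strategy South is strictly dominated by West (P1: -2>-4, P2: -5>-8, P3: 8>1) and is removed.
Among the remaining strategies, none is strictly dominated by another pure strategy of the same player, so the elimination stops.
Surviving strategies — the Row player: {East, West}; the Column player: {P1, P2, P3}.

P1, P2, P3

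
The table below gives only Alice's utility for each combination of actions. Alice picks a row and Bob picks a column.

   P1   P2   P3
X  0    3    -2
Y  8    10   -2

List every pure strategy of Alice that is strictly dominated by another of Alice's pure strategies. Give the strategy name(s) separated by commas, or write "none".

none

Nothing dominates X: Y at P3 (-2=-2).
Y is not dominated — it holds its own against X at P1 (8>0).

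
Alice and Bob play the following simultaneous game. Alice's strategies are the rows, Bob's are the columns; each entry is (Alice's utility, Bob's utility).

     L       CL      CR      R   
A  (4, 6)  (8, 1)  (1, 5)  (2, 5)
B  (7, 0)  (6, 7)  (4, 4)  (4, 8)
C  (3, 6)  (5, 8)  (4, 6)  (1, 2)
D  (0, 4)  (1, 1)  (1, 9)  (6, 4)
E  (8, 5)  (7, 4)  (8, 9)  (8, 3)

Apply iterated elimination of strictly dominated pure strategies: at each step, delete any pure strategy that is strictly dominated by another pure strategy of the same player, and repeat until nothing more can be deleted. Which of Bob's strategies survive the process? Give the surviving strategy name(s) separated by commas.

CR

For Alice, E strictly dominates B on the remaining columns (L: 8>7, CL: 7>6, CR: 8>4, R: 8>4); eliminate B.
Row C is eliminated: E beats it against every remaining column (L: 8>3, CL: 7>5, CR: 8>4, R: 8>1).
Row D is eliminated: E beats it against every remaining column (L: 8>0, CL: 7>1, CR: 8>1, R: 8>6).
Bob's strategy CL is strictly dominated by L (A: 6>1, E: 5>4) and is removed.
Row A is eliminated: E beats it against every remaining column (L: 8>4, CR: 8>1, R: 8>2).
For Bob, CR strictly dominates L on the remaining rows (E: 9>5); eliminate L.
Bob's strategy R is strictly dominated by CR (E: 9>3) and is removed.
Among the remaining strategies, none is strictly dominated by another pure strategy of the same player, so the elimination stops.
Surviving strategies — Alice: {E}; Bob: {CR}.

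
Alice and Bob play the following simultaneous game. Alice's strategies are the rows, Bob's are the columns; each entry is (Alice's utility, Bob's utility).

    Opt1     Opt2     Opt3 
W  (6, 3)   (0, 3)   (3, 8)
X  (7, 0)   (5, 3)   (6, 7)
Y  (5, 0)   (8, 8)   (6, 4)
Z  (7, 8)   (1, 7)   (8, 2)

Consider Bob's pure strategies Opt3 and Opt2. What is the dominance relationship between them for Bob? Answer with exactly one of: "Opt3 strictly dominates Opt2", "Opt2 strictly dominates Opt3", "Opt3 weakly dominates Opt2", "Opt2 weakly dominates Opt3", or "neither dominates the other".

neither dominates the other

Opt3's payoffs vs Opt2's, by Alice's action — W: 8>3, X: 7>3, Y: 4<8, Z: 2<7.
Opt3 does better at W, X but worse at Y, Z; neither strategy dominates the other.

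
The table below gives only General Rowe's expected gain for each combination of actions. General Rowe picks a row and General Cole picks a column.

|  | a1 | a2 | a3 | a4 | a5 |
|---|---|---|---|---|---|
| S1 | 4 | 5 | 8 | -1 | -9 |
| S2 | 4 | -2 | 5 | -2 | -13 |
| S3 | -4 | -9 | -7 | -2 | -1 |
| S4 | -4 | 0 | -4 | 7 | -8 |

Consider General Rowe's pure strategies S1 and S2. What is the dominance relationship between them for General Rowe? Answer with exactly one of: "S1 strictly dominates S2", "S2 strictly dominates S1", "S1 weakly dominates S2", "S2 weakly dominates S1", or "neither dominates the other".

S1's payoffs vs S2's, by General Cole's action — a1: 4=4, a2: 5>-2, a3: 8>5, a4: -1>-2, a5: -9>-13.
S1 is at least as good everywhere and strictly better somewhere (tied only at a1), so S1 weakly but not strictly dominates S2.

S1 weakly dominates S2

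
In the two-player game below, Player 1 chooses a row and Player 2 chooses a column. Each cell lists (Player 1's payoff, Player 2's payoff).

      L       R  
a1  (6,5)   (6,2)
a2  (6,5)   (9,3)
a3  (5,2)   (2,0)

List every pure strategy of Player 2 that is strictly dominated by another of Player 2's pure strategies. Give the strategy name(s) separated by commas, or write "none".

R

L is not dominated — it holds its own against R at a1 (5>2).
L strictly dominates R — a1: 5>2, a2: 5>3, a3: 2>0.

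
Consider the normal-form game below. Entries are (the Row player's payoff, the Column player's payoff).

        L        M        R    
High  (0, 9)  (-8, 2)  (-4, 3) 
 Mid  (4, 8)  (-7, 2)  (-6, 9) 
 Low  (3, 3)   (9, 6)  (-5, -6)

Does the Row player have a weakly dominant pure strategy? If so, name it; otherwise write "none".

none

High fails to dominate Mid at L (0<4).
Mid fails to dominate High at R (-6<-4).
Low fails to dominate High at R (-5<-4).
No single strategy dominates all the others.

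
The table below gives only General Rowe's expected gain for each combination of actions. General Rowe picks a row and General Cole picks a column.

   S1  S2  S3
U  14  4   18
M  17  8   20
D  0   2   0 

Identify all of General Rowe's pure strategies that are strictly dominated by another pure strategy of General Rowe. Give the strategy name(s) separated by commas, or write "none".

U, D

M strictly dominates U — S1: 17>14, S2: 8>4, S3: 20>18.
Nothing dominates M: U at S1 (17>14); D at S1 (17>0).
D is strictly dominated by U (S1: 14>0, S2: 4>2, S3: 18>0).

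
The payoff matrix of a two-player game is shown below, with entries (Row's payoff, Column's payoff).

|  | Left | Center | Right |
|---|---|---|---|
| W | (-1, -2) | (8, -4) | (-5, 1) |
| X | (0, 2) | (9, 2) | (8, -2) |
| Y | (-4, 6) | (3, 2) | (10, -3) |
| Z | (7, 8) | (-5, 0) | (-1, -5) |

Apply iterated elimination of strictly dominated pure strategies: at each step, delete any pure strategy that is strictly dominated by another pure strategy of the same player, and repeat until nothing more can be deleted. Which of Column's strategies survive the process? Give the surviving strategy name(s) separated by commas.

For Row, X strictly dominates W on the remaining columns (Left: 0>-1, Center: 9>8, Right: 8>-5); eliminate W.
Column's strategy Right is strictly dominated by Left (X: 2>-2, Y: 6>-3, Z: 8>-5) and is removed.
Row's strategy Y is strictly dominated by X (Left: 0>-4, Center: 9>3) and is removed.
Among the remaining strategies, none is strictly dominated by another pure strategy of the same player, so the elimination stops.
Surviving strategies — Row: {X, Z}; Column: {Left, Center}.

Left, Center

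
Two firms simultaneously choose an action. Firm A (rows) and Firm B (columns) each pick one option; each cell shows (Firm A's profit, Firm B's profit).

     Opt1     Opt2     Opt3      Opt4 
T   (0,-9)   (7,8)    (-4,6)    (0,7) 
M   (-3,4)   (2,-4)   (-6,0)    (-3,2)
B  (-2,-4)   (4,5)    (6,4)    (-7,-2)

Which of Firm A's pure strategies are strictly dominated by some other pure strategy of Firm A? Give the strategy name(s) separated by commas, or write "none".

M

Nothing dominates T: M at Opt1 (0>-3); B at Opt1 (0>-2).
T strictly dominates M — Opt1: 0>-3, Opt2: 7>2, Opt3: -4>-6, Opt4: 0>-3.
Nothing dominates B: T at Opt3 (6>-4); M at Opt1 (-2>-3).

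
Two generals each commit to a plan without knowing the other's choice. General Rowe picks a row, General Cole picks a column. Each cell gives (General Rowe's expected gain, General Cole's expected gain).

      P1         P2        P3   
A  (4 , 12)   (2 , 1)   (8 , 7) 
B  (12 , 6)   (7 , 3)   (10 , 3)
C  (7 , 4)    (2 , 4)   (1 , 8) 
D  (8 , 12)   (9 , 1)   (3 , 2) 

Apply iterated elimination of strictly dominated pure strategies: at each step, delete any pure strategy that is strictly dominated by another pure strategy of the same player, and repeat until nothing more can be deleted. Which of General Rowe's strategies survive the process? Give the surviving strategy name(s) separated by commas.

B

Row A is eliminated: B beats it against every remaining column (P1: 12>4, P2: 7>2, P3: 10>8).
Row C is eliminated: B beats it against every remaining column (P1: 12>7, P2: 7>2, P3: 10>1).
General Cole's strategy P2 is strictly dominated by P1 (B: 6>3, D: 12>1) and is removed.
General Rowe's strategy D is strictly dominated by B (P1: 12>8, P3: 10>3) and is removed.
General Cole's strategy P3 is strictly dominated by P1 (B: 6>3) and is removed.
Among the remaining strategies, none is strictly dominated by another pure strategy of the same player, so the elimination stops.
Surviving strategies — General Rowe: {B}; General Cole: {P1}.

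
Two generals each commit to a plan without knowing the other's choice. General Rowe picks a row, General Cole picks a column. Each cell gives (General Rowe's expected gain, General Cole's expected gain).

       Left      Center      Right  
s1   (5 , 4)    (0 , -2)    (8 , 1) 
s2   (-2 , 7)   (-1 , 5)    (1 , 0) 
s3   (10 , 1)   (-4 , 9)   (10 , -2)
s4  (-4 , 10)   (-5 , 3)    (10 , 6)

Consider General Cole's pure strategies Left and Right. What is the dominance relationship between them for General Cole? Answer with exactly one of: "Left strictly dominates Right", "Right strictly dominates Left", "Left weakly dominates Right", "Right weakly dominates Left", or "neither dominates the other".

Compare Left to Right across every action of General Rowe: s1: 4>1, s2: 7>0, s3: 1>-2, s4: 10>6.
Left gives a strictly higher payoff against every action of General Rowe, so Left strictly dominates Right.

Left strictly dominates Right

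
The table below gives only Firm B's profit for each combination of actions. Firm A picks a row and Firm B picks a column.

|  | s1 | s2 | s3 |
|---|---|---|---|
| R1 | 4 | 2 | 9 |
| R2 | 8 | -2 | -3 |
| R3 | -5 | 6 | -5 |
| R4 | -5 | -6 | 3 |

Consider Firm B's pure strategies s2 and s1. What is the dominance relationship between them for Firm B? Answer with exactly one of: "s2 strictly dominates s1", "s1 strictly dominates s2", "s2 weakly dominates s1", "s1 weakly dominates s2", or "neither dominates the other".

neither dominates the other

Compare s2 to s1 across each opponent action: R1: 2<4, R2: -2<8, R3: 6>-5, R4: -6<-5.
s2 does better at R3 but worse at R1, R2, R4; neither strategy dominates the other.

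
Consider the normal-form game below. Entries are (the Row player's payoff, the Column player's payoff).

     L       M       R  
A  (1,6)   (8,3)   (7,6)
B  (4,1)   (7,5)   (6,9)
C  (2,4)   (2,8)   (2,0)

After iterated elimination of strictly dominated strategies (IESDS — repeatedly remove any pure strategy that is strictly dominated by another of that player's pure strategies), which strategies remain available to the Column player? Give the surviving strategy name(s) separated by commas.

For the Row player, B strictly dominates C on the remaining columns (L: 4>2, M: 7>2, R: 6>2); eliminate C.
The Column player's strategy M is strictly dominated by R (A: 6>3, B: 9>5) and is removed.
Among the remaining strategies, none is strictly dominated by another pure strategy of the same player, so the elimination stops.
Surviving strategies — the Row player: {A, B}; the Column player: {L, R}.

L, R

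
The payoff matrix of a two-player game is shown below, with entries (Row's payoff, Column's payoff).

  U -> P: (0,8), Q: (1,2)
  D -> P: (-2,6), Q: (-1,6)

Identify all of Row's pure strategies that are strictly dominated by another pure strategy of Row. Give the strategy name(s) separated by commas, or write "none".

U: no other strategy beats it everywhere (D at P (0>-2)).
D is strictly dominated by U (P: 0>-2, Q: 1>-1).

D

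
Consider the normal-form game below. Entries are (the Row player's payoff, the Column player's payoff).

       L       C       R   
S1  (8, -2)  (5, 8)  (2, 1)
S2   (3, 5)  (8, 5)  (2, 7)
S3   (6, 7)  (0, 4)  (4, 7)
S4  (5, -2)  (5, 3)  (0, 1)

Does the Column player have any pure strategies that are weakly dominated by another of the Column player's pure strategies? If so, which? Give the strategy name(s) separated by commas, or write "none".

L

L: dominated, since R does at least as well everywhere (S1: 1>-2, S2: 7>5, S3: 7=7, S4: 1>-2).
C: no other strategy beats it everywhere (L at S1 (8>-2); R at S1 (8>1)).
R is not dominated — it holds its own against L at S1 (1>-2); C at S2 (7>5).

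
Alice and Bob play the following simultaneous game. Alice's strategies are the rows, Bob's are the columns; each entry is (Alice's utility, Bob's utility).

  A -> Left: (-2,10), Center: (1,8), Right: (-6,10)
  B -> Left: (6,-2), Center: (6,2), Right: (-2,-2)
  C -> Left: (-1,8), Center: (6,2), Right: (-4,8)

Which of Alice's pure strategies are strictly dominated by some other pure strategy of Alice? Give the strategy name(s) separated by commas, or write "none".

B strictly dominates A — Left: 6>-2, Center: 6>1, Right: -2>-6.
B is not dominated — it holds its own against A at Left (6>-2); C at Left (6>-1).
Nothing dominates C: A at Left (-1>-2); B at Center (6=6).

A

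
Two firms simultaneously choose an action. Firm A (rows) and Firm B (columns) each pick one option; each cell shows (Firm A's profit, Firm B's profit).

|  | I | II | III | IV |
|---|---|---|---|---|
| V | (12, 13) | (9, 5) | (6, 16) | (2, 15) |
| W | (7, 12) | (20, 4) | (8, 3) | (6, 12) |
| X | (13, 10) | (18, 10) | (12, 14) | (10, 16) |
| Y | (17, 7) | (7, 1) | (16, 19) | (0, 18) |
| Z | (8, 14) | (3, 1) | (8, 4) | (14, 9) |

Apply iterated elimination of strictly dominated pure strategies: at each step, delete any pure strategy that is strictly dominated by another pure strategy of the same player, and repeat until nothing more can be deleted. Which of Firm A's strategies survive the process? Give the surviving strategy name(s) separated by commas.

For Firm A, X strictly dominates V on the remaining columns (I: 13>12, II: 18>9, III: 12>6, IV: 10>2); eliminate V.
Firm B's strategy II is strictly dominated by IV (W: 12>4, X: 16>10, Y: 18>1, Z: 9>1) and is removed.
For Firm A, X strictly dominates W on the remaining columns (I: 13>7, III: 12>8, IV: 10>6); eliminate W.
Among the remaining strategies, none is strictly dominated by another pure strategy of the same player, so the elimination stops.
Surviving strategies — Firm A: {X, Y, Z}; Firm B: {I, III, IV}.

X, Y, Z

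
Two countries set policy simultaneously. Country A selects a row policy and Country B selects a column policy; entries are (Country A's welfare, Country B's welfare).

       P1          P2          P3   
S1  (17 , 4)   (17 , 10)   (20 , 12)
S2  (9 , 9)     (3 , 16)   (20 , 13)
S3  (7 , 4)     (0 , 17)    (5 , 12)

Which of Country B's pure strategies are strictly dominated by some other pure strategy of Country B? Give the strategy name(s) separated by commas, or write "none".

P2 strictly dominates P1 — S1: 10>4, S2: 16>9, S3: 17>4.
P2: no other strategy beats it everywhere (P1 at S1 (10>4); P3 at S2 (16>13)).
Nothing dominates P3: P1 at S1 (12>4); P2 at S1 (12>10).

P1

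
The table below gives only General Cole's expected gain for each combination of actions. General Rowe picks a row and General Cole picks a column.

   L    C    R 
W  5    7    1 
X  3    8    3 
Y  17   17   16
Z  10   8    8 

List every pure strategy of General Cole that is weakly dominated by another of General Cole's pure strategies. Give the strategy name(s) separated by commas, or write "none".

L: no other strategy beats it everywhere (C at Z (10>8); R at W (5>1)).
Nothing dominates C: L at W (7>5); R at W (7>1).
R is weakly dominated by L (W: 5>1, X: 3=3, Y: 17>16, Z: 10>8).

R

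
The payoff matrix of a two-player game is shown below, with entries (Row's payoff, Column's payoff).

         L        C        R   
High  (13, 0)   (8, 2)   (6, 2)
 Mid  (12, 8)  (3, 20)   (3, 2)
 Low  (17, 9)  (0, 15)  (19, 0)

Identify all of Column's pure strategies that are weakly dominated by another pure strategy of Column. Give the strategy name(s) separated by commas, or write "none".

L, R

C weakly dominates L — High: 2>0, Mid: 20>8, Low: 15>9.
C is not dominated — it holds its own against L at High (2>0); R at Mid (20>2).
R is weakly dominated by C (High: 2=2, Mid: 20>2, Low: 15>0).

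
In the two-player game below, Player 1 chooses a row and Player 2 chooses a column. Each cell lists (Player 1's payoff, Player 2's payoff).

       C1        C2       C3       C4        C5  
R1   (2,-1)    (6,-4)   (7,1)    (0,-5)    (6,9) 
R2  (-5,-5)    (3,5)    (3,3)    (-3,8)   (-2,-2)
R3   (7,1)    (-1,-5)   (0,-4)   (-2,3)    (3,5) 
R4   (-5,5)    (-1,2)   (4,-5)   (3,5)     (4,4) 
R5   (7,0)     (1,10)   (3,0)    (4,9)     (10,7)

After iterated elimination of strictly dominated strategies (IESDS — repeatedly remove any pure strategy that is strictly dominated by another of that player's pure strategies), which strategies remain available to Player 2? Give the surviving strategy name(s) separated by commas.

C2, C5

Player 1's strategy R2 is strictly dominated by R1 (C1: 2>-5, C2: 6>3, C3: 7>3, C4: 0>-3, C5: 6>-2) and is removed.
Player 2's strategy C3 is strictly dominated by C5 (R1: 9>1, R3: 5>-4, R4: 4>-5, R5: 7>0) and is removed.
Row R4 is eliminated: R5 beats it against every remaining column (C1: 7>-5, C2: 1>-1, C4: 4>3, C5: 10>4).
Player 2's strategy C1 is strictly dominated by C5 (R1: 9>-1, R3: 5>1, R5: 7>0) and is removed.
Player 1's strategy R3 is strictly dominated by R1 (C2: 6>-1, C4: 0>-2, C5: 6>3) and is removed.
Player 2's strategy C4 is strictly dominated by C2 (R1: -4>-5, R5: 10>9) and is removed.
Among the remaining strategies, none is strictly dominated by another pure strategy of the same player, so the elimination stops.
Surviving strategies — Player 1: {R1, R5}; Player 2: {C2, C5}.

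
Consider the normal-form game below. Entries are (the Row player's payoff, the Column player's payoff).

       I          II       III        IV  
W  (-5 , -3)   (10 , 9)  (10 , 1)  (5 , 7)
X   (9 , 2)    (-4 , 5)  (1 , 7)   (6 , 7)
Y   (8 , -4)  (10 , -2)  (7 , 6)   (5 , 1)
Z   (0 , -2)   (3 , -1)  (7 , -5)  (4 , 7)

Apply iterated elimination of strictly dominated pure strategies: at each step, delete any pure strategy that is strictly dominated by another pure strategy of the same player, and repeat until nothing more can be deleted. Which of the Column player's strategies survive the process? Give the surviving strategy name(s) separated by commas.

Column I is eliminated: II beats it against every remaining row (W: 9>-3, X: 5>2, Y: -2>-4, Z: -1>-2).
For the Row player, W strictly dominates Z on the remaining columns (II: 10>3, III: 10>7, IV: 5>4); eliminate Z.
Among the remaining strategies, none is strictly dominated by another pure strategy of the same player, so the elimination stops.
Surviving strategies — the Row player: {W, X, Y}; the Column player: {II, III, IV}.

II, III, IV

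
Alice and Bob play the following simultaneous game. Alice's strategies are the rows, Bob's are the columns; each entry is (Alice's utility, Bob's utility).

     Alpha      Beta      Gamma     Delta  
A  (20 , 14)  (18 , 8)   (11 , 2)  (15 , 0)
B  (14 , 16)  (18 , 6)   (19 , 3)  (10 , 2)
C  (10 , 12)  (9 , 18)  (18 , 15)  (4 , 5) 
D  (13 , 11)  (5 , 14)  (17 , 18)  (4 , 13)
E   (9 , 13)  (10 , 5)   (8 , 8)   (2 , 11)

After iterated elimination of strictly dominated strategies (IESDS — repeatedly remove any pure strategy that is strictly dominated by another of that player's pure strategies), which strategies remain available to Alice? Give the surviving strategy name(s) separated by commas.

Alice's strategy C is strictly dominated by B (Alpha: 14>10, Beta: 18>9, Gamma: 19>18, Delta: 10>4) and is removed.
Alice's strategy D is strictly dominated by B (Alpha: 14>13, Beta: 18>5, Gamma: 19>17, Delta: 10>4) and is removed.
Row E is eliminated: A beats it against every remaining column (Alpha: 20>9, Beta: 18>10, Gamma: 11>8, Delta: 15>2).
For Bob, Alpha strictly dominates Beta on the remaining rows (A: 14>8, B: 16>6); eliminate Beta.
For Bob, Alpha strictly dominates Gamma on the remaining rows (A: 14>2, B: 16>3); eliminate Gamma.
Alice's strategy B is strictly dominated by A (Alpha: 20>14, Delta: 15>10) and is removed.
Bob's strategy Delta is strictly dominated by Alpha (A: 14>0) and is removed.
Among the remaining strategies, none is strictly dominated by another pure strategy of the same player, so the elimination stops.
Surviving strategies — Alice: {A}; Bob: {Alpha}.

A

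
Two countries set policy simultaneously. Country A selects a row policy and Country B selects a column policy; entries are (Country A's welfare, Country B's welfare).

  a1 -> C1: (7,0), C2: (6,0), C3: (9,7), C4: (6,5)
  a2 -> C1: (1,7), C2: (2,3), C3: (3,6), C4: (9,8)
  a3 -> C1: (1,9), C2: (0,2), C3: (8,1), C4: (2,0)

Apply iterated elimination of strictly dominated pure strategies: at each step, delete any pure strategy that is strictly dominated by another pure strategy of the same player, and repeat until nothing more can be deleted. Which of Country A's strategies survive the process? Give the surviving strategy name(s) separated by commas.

Row a3 is eliminated: a1 beats it against every remaining column (C1: 7>1, C2: 6>0, C3: 9>8, C4: 6>2).
Country B's strategy C1 is strictly dominated by C4 (a1: 5>0, a2: 8>7) and is removed.
Column C2 is eliminated: C3 beats it against every remaining row (a1: 7>0, a2: 6>3).
Among the remaining strategies, none is strictly dominated by another pure strategy of the same player, so the elimination stops.
Surviving strategies — Country A: {a1, a2}; Country B: {C3, C4}.

a1, a2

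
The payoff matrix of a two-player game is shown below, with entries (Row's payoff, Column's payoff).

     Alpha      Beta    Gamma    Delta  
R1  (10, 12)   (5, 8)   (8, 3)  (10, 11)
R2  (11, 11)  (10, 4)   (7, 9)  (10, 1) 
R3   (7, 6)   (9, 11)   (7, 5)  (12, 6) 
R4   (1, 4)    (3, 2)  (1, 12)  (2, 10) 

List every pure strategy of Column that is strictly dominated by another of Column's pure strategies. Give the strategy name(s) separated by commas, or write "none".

none

Alpha: no other strategy beats it everywhere (Beta at R1 (12>8); Gamma at R1 (12>3); Delta at R1 (12>11)).
Nothing dominates Beta: Alpha at R3 (11>6); Gamma at R1 (8>3); Delta at R2 (4>1).
Gamma: no other strategy beats it everywhere (Alpha at R4 (12>4); Beta at R2 (9>4); Delta at R2 (9>1)).
Delta: no other strategy beats it everywhere (Alpha at R3 (6=6); Beta at R1 (11>8); Gamma at R1 (11>3)).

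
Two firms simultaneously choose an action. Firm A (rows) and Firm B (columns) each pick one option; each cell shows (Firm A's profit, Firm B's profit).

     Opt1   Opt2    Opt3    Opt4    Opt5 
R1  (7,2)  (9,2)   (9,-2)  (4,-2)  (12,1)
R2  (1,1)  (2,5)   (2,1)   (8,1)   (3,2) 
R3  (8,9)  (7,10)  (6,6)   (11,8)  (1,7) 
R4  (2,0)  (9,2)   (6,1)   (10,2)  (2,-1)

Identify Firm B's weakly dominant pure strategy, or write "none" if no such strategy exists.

Opt2

Opt2 vs Opt1: R1: 2=2, R2: 5>1, R3: 10>9, R4: 2>0.
Opt2 vs Opt3: R1: 2>-2, R2: 5>1, R3: 10>6, R4: 2>1.
Opt2 vs Opt4: R1: 2>-2, R2: 5>1, R3: 10>8, R4: 2=2.
Opt2 vs Opt5: R1: 2>1, R2: 5>2, R3: 10>7, R4: 2>-1.
Opt2 is at least as good as every other strategy against every opponent action, so it is weakly dominant.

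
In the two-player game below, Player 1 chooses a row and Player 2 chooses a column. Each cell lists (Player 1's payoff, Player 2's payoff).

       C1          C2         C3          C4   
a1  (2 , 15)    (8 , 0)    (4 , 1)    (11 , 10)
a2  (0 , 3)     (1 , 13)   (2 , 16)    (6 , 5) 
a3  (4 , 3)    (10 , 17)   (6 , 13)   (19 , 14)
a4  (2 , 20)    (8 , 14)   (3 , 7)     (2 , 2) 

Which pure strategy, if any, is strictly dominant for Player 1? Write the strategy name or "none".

a3

a3 vs a1: C1: 4>2, C2: 10>8, C3: 6>4, C4: 19>11.
a3 vs a2: C1: 4>0, C2: 10>1, C3: 6>2, C4: 19>6.
a3 vs a4: C1: 4>2, C2: 10>8, C3: 6>3, C4: 19>2.
a3 strictly beats every other strategy against every opponent action, so it is strictly dominant.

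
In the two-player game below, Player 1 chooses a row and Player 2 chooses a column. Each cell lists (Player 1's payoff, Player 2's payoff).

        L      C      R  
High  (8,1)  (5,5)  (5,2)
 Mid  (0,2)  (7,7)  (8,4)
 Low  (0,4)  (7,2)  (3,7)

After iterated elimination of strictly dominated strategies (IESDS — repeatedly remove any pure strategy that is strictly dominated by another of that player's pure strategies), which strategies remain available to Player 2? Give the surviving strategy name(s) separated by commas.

C, R

For Player 2, R strictly dominates L on the remaining rows (High: 2>1, Mid: 4>2, Low: 7>4); eliminate L.
Player 1's strategy High is strictly dominated by Mid (C: 7>5, R: 8>5) and is removed.
Among the remaining strategies, none is strictly dominated by another pure strategy of the same player, so the elimination stops.
Surviving strategies — Player 1: {Mid, Low}; Player 2: {C, R}.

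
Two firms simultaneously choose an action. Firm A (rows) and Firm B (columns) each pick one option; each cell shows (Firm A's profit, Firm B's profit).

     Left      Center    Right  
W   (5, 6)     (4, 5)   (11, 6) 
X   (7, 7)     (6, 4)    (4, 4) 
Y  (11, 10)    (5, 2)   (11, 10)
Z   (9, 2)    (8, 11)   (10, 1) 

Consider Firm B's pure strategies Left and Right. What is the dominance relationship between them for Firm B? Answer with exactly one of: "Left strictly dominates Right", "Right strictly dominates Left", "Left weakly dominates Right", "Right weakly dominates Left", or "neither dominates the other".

Left weakly dominates Right

Compare Left to Right across each opponent action: W: 6=6, X: 7>4, Y: 10=10, Z: 2>1.
Left is at least as good everywhere and strictly better somewhere (tied only at W, Y), so Left weakly but not strictly dominates Right.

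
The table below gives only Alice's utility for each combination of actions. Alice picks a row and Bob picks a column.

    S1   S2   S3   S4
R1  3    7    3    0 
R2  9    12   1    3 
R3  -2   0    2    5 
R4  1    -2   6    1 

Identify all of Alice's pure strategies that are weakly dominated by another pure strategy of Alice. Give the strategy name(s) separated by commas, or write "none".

none

R1 is not dominated — it holds its own against R2 at S3 (3>1); R3 at S1 (3>-2); R4 at S1 (3>1).
Nothing dominates R2: R1 at S1 (9>3); R3 at S1 (9>-2); R4 at S1 (9>1).
R3: no other strategy beats it everywhere (R1 at S4 (5>0); R2 at S3 (2>1); R4 at S2 (0>-2)).
Nothing dominates R4: R1 at S3 (6>3); R2 at S3 (6>1); R3 at S1 (1>-2).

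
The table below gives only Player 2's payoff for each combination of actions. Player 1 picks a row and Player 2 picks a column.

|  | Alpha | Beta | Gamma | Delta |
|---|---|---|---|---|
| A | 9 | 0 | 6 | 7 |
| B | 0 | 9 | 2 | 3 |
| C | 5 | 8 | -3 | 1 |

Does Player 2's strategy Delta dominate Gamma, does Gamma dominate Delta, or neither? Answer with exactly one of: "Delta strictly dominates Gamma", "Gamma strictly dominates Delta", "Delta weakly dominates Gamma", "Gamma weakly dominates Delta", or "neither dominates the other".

Delta strictly dominates Gamma

Delta's payoffs vs Gamma's, by Player 1's action — A: 7>6, B: 3>2, C: 1>-3.
Every comparison favours Delta, so Delta strictly dominates Gamma.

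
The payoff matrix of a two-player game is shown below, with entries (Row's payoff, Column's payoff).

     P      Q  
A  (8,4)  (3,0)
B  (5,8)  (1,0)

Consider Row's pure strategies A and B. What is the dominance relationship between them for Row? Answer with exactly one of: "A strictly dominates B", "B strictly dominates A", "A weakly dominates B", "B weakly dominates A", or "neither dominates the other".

A's payoffs vs B's, by Column's action — P: 8>5, Q: 3>1.
A gives a strictly higher payoff against each choice by Column, so A strictly dominates B.

A strictly dominates B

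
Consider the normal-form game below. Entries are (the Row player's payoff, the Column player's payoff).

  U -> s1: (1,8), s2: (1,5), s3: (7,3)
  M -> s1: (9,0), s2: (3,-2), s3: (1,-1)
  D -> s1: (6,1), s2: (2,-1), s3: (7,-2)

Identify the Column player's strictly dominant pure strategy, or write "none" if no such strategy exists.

s1 vs s2: U: 8>5, M: 0>-2, D: 1>-1.
s1 vs s3: U: 8>3, M: 0>-1, D: 1>-2.
s1 strictly beats every other strategy against every opponent action, so it is strictly dominant.

s1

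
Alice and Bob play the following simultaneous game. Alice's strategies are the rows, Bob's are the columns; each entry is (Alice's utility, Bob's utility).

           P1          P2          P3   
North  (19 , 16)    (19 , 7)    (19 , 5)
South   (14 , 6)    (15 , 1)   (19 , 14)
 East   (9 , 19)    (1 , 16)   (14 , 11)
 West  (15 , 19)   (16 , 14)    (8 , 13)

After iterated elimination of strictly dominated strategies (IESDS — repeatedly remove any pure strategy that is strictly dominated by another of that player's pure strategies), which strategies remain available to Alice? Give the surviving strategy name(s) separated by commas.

Alice's strategy East is strictly dominated by North (P1: 19>9, P2: 19>1, P3: 19>14) and is removed.
For Alice, North strictly dominates West on the remaining columns (P1: 19>15, P2: 19>16, P3: 19>8); eliminate West.
Bob's strategy P2 is strictly dominated by P1 (North: 16>7, South: 6>1) and is removed.
Among the remaining strategies, none is strictly dominated by another pure strategy of the same player, so the elimination stops.
Surviving strategies — Alice: {North, South}; Bob: {P1, P3}.

North, South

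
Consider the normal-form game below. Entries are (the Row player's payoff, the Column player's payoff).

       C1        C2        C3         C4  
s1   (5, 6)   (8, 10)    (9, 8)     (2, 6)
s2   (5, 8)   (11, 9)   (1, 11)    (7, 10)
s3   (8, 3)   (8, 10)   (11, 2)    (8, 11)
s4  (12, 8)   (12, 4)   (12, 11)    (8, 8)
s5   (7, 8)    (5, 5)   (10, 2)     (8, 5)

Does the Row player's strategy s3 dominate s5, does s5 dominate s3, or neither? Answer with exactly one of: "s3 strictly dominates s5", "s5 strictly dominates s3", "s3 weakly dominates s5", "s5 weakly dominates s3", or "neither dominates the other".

Compare s3 to s5 across each opponent action: C1: 8>7, C2: 8>5, C3: 11>10, C4: 8=8.
s3 is at least as good everywhere and strictly better somewhere (tied only at C4), so s3 weakly but not strictly dominates s5.

s3 weakly dominates s5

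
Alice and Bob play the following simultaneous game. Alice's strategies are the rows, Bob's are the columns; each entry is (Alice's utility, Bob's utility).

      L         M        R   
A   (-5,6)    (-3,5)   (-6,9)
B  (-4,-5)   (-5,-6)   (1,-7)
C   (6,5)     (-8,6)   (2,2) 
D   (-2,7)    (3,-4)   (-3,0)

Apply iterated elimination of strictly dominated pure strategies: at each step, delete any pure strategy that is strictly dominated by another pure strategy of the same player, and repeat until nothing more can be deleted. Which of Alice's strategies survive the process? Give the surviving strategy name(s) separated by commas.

For Alice, D strictly dominates A on the remaining columns (L: -2>-5, M: 3>-3, R: -3>-6); eliminate A.
Bob's strategy R is strictly dominated by L (B: -5>-7, C: 5>2, D: 7>0) and is removed.
Alice's strategy B is strictly dominated by D (L: -2>-4, M: 3>-5) and is removed.
Among the remaining strategies, none is strictly dominated by another pure strategy of the same player, so the elimination stops.
Surviving strategies — Alice: {C, D}; Bob: {L, M}.

C, D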